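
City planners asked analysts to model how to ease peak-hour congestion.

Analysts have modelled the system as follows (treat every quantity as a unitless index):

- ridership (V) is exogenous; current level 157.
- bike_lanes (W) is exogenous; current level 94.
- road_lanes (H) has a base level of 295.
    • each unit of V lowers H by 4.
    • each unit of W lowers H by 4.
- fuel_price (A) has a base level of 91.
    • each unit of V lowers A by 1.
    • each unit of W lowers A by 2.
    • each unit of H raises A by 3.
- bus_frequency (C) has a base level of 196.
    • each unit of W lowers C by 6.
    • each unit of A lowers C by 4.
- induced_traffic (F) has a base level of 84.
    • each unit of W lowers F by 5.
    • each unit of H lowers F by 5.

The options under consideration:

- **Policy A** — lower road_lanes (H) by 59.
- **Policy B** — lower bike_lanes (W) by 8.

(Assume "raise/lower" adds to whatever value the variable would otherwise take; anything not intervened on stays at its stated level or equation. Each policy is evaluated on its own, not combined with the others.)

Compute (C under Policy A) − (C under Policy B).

1108

Policy A (H − 59):
  V = 157
  W = 94
  H = 295 − 4·157 − 4·94 (−59 from intervention) = -768
  A = 91 − 157 − 2·94 + 3·(-768) = -2558
  C = 196 − 6·94 − 4·(-2558) = 9864
Policy B (W − 8):
  V = 157
  W = 94 − 8 = 86
  H = 295 − 4·157 − 4·86 = -677
  A = 91 − 157 − 2·86 + 3·(-677) = -2269
  C = 196 − 6·86 − 4·(-2269) = 8756
C: 9864 − 8756 = 1108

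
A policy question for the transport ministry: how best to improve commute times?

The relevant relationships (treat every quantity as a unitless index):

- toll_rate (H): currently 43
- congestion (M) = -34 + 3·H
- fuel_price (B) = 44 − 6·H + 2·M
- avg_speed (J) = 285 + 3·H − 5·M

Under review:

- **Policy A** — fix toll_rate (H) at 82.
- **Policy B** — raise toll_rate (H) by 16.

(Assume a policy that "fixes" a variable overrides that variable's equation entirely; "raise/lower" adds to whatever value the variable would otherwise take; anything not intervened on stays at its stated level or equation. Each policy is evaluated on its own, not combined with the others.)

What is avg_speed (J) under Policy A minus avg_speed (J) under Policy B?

-276

Policy A (H := 82):
  H = 82
  M = -34 + 3·82 = 212
  J = 285 + 3·82 − 5·212 = -529
Policy B (H + 16):
  H = 43 + 16 = 59
  M = -34 + 3·59 = 143
  J = 285 + 3·59 − 5·143 = -253
J: -529 − (-253) = -276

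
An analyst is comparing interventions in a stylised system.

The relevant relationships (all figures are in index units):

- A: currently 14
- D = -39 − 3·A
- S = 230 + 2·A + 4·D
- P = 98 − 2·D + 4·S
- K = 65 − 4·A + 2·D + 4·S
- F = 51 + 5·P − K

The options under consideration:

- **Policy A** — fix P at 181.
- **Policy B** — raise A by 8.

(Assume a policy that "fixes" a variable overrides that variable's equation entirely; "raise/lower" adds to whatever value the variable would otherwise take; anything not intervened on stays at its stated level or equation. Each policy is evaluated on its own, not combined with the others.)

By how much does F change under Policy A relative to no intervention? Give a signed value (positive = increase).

Baseline:
  A = 14
  D = -39 − 3·14 = -81
  S = 230 + 2·14 + 4·(-81) = -66
  P = 98 − 2·(-81) + 4·(-66) = -4
  K = 65 − 4·14 + 2·(-81) + 4·(-66) = -417
  F = 51 + 5·(-4) − (-417) = 448
Policy A (P := 181):
  A = 14
  D = -39 − 3·14 = -81
  S = 230 + 2·14 + 4·(-81) = -66
  P = 181
  K = 65 − 4·14 + 2·(-81) + 4·(-66) = -417
  F = 51 + 5·181 − (-417) = 1373
Change in F: 1373 − 448 = 925

925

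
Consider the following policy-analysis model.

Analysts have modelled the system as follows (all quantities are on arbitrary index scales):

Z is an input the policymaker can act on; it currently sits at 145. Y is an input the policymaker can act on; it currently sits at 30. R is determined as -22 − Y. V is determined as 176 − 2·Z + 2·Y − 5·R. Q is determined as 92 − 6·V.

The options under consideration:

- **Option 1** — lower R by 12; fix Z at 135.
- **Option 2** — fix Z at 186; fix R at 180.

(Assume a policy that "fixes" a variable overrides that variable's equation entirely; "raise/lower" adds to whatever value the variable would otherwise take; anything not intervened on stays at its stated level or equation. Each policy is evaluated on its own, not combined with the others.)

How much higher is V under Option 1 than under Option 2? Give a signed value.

Option 1 (R − 12, Z := 135):
  Z = 135
  Y = 30
  R = -22 − 30 (−12 from intervention) = -64
  V = 176 − 2·135 + 2·30 − 5·(-64) = 286
Option 2 (Z := 186, R := 180):
  Z = 186
  Y = 30
  R = 180
  V = 176 − 2·186 + 2·30 − 5·180 = -1036
V: 286 − (-1036) = 1322

1322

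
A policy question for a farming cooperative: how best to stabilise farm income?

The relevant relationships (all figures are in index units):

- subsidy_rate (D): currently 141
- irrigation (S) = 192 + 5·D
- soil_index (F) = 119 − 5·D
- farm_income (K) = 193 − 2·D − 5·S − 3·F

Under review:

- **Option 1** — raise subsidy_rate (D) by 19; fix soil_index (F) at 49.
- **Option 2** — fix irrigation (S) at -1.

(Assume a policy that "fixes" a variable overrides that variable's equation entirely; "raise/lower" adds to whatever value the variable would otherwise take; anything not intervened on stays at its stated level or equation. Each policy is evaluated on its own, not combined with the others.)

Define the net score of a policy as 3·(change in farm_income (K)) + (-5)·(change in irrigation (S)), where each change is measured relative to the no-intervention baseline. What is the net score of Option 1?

-7729

Baseline:
  D = 141
  S = 192 + 5·141 = 897
  F = 119 − 5·141 = -586
  K = 193 − 2·141 − 5·897 − 3·(-586) = -2816
Option 1 (D + 19, F := 49):
  D = 141 + 19 = 160
  S = 192 + 5·160 = 992
  F = 49
  K = 193 − 2·160 − 5·992 − 3·49 = -5234
ΔK = -5234 − (-2816) = -2418; ΔS = 992 − 897 = 95
Score = 3·(-2418) + (-5)·95 = -7729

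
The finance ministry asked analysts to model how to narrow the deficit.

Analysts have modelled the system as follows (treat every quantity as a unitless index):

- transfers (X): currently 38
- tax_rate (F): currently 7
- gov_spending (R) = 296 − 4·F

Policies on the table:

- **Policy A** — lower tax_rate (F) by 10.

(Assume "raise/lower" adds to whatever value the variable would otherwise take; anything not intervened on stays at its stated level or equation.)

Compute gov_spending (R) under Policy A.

Policy A (F − 10):
  F = 7 − 10 = -3
  R = 296 − 4·(-3) = 308

308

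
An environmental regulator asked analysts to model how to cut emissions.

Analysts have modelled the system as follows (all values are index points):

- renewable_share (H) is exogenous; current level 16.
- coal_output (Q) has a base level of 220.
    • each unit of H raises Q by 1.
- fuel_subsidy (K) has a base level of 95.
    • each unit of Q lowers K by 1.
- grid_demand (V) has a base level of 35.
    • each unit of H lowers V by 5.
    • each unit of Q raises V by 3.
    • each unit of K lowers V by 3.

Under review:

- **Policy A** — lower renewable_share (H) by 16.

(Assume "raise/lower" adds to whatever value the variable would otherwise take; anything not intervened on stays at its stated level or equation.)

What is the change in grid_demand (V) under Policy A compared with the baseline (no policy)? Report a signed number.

Baseline:
  H = 16
  Q = 220 + 16 = 236
  K = 95 − 236 = -141
  V = 35 − 5·16 + 3·236 − 3·(-141) = 1086
Policy A (H − 16):
  H = 16 − 16 = 0
  Q = 220 + 0 = 220
  K = 95 − 220 = -125
  V = 35 − 5·0 + 3·220 − 3·(-125) = 1070
Change in V: 1070 − 1086 = -16

-16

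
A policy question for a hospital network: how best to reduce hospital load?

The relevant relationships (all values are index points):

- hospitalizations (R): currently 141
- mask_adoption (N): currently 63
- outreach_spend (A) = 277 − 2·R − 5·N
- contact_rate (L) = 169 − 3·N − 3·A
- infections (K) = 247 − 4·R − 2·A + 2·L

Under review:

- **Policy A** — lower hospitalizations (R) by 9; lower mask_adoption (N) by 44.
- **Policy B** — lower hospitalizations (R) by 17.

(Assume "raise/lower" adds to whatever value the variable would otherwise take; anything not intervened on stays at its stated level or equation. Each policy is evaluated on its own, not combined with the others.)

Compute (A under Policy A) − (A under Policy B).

Policy A (R − 9, N − 44):
  R = 141 − 9 = 132
  N = 63 − 44 = 19
  A = 277 − 2·132 − 5·19 = -82
Policy B (R − 17):
  R = 141 − 17 = 124
  N = 63
  A = 277 − 2·124 − 5·63 = -286
A: -82 − (-286) = 204

204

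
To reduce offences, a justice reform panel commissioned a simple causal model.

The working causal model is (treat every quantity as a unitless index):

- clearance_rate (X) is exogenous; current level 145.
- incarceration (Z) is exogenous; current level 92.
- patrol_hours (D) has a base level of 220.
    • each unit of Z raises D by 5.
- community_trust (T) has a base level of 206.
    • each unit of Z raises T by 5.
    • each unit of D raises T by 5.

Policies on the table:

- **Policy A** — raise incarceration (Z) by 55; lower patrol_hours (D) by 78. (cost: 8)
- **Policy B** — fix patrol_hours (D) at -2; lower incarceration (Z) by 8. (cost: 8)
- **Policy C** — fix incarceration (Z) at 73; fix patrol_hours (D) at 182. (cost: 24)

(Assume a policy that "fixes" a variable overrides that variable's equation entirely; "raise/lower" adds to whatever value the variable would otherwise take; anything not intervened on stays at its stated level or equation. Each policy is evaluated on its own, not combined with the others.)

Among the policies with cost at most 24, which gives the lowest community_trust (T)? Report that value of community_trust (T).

Policy A (Z + 55, D − 78):
  Z = 92 + 55 = 147
  D = 220 + 5·147 (−78 from intervention) = 877
  T = 206 + 5·147 + 5·877 = 5326
Policy B (D := -2, Z − 8):
  Z = 92 − 8 = 84
  D = -2
  T = 206 + 5·84 + 5·(-2) = 616
Policy C (Z := 73, D := 182):
  Z = 73
  D = 182
  T = 206 + 5·73 + 5·182 = 1481
Comparing — Policy A: T=5326, Policy B: T=616, Policy C: T=1481. Lowest is 616 (Policy B).

616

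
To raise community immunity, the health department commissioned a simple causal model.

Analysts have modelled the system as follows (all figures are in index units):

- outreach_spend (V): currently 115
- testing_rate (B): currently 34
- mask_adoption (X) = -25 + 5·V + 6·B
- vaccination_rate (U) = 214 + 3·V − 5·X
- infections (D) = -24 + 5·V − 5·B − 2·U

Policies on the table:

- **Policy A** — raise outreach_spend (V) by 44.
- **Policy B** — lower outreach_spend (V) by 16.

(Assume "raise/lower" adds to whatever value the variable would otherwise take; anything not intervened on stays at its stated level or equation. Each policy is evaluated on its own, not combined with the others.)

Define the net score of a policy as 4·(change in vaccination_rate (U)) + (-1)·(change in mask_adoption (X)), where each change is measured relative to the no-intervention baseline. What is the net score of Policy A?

-4092

Baseline:
  V = 115
  B = 34
  X = -25 + 5·115 + 6·34 = 754
  U = 214 + 3·115 − 5·754 = -3211
Policy A (V + 44):
  V = 115 + 44 = 159
  B = 34
  X = -25 + 5·159 + 6·34 = 974
  U = 214 + 3·159 − 5·974 = -4179
ΔU = -4179 − (-3211) = -968; ΔX = 974 − 754 = 220
Score = 4·(-968) + (-1)·220 = -4092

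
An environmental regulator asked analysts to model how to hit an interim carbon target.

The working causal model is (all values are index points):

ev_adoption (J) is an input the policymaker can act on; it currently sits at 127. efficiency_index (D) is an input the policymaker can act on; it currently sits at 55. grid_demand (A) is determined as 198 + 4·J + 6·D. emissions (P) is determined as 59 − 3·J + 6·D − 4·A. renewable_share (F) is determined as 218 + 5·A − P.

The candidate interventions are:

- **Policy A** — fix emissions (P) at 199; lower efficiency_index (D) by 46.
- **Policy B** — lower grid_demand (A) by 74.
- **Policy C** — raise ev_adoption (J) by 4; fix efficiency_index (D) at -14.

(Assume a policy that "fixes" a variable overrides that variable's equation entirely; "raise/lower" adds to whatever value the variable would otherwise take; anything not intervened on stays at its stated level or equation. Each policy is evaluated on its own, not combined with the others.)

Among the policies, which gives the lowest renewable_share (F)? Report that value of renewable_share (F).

3819

Policy A (P := 199, D − 46):
  J = 127
  D = 55 − 46 = 9
  A = 198 + 4·127 + 6·9 = 760
  P = 199
  F = 218 + 5·760 − 199 = 3819
Policy B (A − 74):
  J = 127
  D = 55
  A = 198 + 4·127 + 6·55 (−74 from intervention) = 962
  P = 59 − 3·127 + 6·55 − 4·962 = -3840
  F = 218 + 5·962 − (-3840) = 8868
Policy C (J + 4, D := -14):
  J = 127 + 4 = 131
  D = -14
  A = 198 + 4·131 + 6·(-14) = 638
  P = 59 − 3·131 + 6·(-14) − 4·638 = -2970
  F = 218 + 5·638 − (-2970) = 6378
Comparing — Policy A: F=3819, Policy B: F=8868, Policy C: F=6378. Lowest is 3819 (Policy A).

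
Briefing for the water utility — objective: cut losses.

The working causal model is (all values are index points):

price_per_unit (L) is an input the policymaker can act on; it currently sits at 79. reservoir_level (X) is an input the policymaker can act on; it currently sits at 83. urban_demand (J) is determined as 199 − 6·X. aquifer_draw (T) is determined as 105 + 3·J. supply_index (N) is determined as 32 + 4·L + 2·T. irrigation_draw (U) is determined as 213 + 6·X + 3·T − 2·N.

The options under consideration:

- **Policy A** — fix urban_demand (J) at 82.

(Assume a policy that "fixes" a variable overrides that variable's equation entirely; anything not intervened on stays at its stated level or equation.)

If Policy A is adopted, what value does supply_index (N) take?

1050

Policy A (J := 82):
  L = 79
  X = 83
  J = 82
  T = 105 + 3·82 = 351
  N = 32 + 4·79 + 2·351 = 1050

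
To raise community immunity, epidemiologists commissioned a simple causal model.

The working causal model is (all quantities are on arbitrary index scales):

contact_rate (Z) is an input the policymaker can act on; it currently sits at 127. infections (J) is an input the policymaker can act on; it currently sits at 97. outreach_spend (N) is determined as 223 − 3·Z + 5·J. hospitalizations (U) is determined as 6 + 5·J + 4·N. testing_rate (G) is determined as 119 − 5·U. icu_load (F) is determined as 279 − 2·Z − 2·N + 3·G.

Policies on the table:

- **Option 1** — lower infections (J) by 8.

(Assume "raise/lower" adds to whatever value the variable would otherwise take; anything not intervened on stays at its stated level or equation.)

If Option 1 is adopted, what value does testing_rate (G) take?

-7876

Option 1 (J − 8):
  Z = 127
  J = 97 − 8 = 89
  N = 223 − 3·127 + 5·89 = 287
  U = 6 + 5·89 + 4·287 = 1599
  G = 119 − 5·1599 = -7876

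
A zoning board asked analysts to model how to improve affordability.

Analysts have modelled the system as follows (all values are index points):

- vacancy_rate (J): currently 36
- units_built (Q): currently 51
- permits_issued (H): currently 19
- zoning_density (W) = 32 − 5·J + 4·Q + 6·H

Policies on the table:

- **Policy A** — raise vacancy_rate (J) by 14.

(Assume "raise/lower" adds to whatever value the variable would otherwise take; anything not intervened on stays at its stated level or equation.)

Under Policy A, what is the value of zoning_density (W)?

Policy A (J + 14):
  J = 36 + 14 = 50
  Q = 51
  H = 19
  W = 32 − 5·50 + 4·51 + 6·19 = 100

100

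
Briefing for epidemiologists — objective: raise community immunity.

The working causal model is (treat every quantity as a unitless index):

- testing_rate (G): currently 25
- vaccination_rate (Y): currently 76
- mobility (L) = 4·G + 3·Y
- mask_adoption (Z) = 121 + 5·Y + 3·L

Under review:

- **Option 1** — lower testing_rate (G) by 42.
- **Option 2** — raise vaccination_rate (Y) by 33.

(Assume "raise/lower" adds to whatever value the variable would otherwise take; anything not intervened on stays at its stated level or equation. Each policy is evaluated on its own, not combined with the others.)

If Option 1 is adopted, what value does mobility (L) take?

Option 1 (G − 42):
  G = 25 − 42 = -17
  Y = 76
  L = 0 + 4·(-17) + 3·76 = 160

160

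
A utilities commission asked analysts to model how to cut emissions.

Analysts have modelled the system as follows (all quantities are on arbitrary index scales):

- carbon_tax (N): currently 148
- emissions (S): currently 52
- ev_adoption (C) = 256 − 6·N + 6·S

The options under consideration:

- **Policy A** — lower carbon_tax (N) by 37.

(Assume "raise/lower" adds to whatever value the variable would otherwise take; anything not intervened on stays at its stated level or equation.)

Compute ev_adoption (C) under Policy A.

-98

Policy A (N − 37):
  N = 148 − 37 = 111
  S = 52
  C = 256 − 6·111 + 6·52 = -98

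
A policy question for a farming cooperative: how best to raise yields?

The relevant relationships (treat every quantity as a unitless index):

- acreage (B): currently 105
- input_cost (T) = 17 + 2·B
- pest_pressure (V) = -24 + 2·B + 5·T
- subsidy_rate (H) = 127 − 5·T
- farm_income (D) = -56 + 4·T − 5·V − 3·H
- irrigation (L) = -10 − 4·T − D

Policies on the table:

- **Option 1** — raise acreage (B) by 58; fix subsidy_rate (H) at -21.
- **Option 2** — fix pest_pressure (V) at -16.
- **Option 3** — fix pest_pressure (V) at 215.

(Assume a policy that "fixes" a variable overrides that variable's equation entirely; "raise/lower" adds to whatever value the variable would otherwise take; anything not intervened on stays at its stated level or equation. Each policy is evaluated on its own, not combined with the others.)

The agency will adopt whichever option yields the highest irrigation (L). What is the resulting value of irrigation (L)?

7324

Option 1 (B + 58, H := -21):
  B = 105 + 58 = 163
  T = 17 + 2·163 = 343
  V = -24 + 2·163 + 5·343 = 2017
  H = -21
  D = -56 + 4·343 − 5·2017 − 3·(-21) = -8706
  L = -10 − 4·343 − (-8706) = 7324
Option 2 (V := -16):
  B = 105
  T = 17 + 2·105 = 227
  V = -16
  H = 127 − 5·227 = -1008
  D = -56 + 4·227 − 5·(-16) − 3·(-1008) = 3956
  L = -10 − 4·227 − 3956 = -4874
Option 3 (V := 215):
  B = 105
  T = 17 + 2·105 = 227
  V = 215
  H = 127 − 5·227 = -1008
  D = -56 + 4·227 − 5·215 − 3·(-1008) = 2801
  L = -10 − 4·227 − 2801 = -3719
Comparing — Option 1: L=7324, Option 2: L=-4874, Option 3: L=-3719. Highest is 7324 (Option 1).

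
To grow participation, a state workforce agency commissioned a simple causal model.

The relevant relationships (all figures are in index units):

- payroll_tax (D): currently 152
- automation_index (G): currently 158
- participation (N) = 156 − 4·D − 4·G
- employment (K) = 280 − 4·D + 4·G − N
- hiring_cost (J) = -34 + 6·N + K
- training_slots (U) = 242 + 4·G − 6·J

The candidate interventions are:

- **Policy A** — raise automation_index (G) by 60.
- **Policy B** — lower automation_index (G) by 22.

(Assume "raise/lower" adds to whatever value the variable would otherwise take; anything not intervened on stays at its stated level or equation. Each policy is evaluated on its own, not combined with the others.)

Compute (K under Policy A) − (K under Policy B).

656

Policy A (G + 60):
  D = 152
  G = 158 + 60 = 218
  N = 156 − 4·152 − 4·218 = -1324
  K = 280 − 4·152 + 4·218 − (-1324) = 1868
Policy B (G − 22):
  D = 152
  G = 158 − 22 = 136
  N = 156 − 4·152 − 4·136 = -996
  K = 280 − 4·152 + 4·136 − (-996) = 1212
K: 1868 − 1212 = 656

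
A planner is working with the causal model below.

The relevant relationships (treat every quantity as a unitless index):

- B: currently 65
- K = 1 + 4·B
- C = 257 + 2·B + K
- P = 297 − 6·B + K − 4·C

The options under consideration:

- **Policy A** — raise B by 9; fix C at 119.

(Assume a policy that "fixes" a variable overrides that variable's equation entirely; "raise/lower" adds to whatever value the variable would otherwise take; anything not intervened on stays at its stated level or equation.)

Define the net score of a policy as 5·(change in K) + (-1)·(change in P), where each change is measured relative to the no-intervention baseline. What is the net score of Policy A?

-1918

Baseline:
  B = 65
  K = 1 + 4·65 = 261
  C = 257 + 2·65 + 261 = 648
  P = 297 − 6·65 + 261 − 4·648 = -2424
Policy A (B + 9, C := 119):
  B = 65 + 9 = 74
  K = 1 + 4·74 = 297
  C = 119
  P = 297 − 6·74 + 297 − 4·119 = -326
ΔK = 297 − 261 = 36; ΔP = -326 − (-2424) = 2098
Score = 5·36 + (-1)·2098 = -1918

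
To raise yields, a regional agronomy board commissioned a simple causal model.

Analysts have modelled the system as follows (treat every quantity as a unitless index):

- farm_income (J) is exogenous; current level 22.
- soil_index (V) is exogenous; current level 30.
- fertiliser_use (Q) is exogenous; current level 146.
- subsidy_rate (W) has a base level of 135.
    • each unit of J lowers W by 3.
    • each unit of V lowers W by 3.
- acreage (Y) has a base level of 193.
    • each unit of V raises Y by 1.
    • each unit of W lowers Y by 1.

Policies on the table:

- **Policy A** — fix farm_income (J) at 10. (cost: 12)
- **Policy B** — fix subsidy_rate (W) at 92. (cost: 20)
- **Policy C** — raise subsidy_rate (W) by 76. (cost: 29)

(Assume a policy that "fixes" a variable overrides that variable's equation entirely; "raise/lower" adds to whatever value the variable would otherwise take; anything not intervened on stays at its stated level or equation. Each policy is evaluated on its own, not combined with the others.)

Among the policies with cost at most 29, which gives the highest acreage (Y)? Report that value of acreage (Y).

Policy A (J := 10):
  J = 10
  V = 30
  W = 135 − 3·10 − 3·30 = 15
  Y = 193 + 30 − 15 = 208
Policy B (W := 92):
  J = 22
  V = 30
  W = 92
  Y = 193 + 30 − 92 = 131
Policy C (W + 76):
  J = 22
  V = 30
  W = 135 − 3·22 − 3·30 (+76 from intervention) = 55
  Y = 193 + 30 − 55 = 168
Comparing — Policy A: Y=208, Policy B: Y=131, Policy C: Y=168. Highest is 208 (Policy A).

208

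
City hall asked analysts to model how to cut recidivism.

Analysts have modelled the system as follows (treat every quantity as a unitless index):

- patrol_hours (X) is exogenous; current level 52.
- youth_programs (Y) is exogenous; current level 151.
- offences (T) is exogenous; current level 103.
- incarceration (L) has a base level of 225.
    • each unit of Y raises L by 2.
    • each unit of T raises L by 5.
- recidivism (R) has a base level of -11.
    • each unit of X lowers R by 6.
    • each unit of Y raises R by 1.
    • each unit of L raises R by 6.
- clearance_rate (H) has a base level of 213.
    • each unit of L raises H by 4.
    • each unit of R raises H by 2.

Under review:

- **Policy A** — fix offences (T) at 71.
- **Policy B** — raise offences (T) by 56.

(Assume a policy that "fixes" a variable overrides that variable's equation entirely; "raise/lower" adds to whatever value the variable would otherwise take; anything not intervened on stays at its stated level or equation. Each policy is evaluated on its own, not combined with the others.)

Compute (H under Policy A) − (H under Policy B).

Policy A (T := 71):
  X = 52
  Y = 151
  T = 71
  L = 225 + 2·151 + 5·71 = 882
  R = -11 − 6·52 + 151 + 6·882 = 5120
  H = 213 + 4·882 + 2·5120 = 13981
Policy B (T + 56):
  X = 52
  Y = 151
  T = 103 + 56 = 159
  L = 225 + 2·151 + 5·159 = 1322
  R = -11 − 6·52 + 151 + 6·1322 = 7760
  H = 213 + 4·1322 + 2·7760 = 21021
H: 13981 − 21021 = -7040

-7040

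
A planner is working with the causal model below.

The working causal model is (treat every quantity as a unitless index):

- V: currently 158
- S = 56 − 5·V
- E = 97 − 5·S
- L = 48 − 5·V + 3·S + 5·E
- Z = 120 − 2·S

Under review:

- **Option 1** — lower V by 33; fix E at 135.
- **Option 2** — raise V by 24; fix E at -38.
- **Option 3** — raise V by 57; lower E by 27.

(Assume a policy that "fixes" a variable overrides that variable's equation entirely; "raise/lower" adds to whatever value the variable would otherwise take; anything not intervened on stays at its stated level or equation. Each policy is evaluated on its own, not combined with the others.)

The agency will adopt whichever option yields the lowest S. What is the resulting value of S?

Option 1 (V − 33, E := 135):
  V = 158 − 33 = 125
  S = 56 − 5·125 = -569
Option 2 (V + 24, E := -38):
  V = 158 + 24 = 182
  S = 56 − 5·182 = -854
Option 3 (V + 57, E − 27):
  V = 158 + 57 = 215
  S = 56 − 5·215 = -1019
Comparing — Option 1: S=-569, Option 2: S=-854, Option 3: S=-1019. Lowest is -1019 (Option 3).

-1019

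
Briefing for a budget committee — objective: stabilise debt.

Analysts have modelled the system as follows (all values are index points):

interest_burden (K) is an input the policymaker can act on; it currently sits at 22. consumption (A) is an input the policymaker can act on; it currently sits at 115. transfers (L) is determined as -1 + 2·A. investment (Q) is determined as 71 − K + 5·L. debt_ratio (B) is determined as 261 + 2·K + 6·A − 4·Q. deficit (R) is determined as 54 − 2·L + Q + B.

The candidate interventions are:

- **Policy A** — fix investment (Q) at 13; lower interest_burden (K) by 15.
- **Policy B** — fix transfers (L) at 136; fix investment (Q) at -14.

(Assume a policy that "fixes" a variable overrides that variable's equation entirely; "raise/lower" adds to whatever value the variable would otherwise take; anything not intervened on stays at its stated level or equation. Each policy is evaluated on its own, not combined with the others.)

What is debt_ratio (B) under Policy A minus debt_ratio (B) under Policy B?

Policy A (Q := 13, K − 15):
  K = 22 − 15 = 7
  A = 115
  L = -1 + 2·115 = 229
  Q = 13
  B = 261 + 2·7 + 6·115 − 4·13 = 913
Policy B (L := 136, Q := -14):
  K = 22
  A = 115
  L = 136
  Q = -14
  B = 261 + 2·22 + 6·115 − 4·(-14) = 1051
B: 913 − 1051 = -138

-138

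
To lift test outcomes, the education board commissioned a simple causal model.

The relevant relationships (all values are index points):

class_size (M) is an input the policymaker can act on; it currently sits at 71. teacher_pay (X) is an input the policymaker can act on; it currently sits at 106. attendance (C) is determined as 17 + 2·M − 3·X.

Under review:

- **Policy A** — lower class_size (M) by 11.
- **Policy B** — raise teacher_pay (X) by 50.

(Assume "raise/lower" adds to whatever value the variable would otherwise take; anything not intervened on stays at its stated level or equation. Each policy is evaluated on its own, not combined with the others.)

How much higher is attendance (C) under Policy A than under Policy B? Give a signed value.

128

Policy A (M − 11):
  M = 71 − 11 = 60
  X = 106
  C = 17 + 2·60 − 3·106 = -181
Policy B (X + 50):
  M = 71
  X = 106 + 50 = 156
  C = 17 + 2·71 − 3·156 = -309
C: -181 − (-309) = 128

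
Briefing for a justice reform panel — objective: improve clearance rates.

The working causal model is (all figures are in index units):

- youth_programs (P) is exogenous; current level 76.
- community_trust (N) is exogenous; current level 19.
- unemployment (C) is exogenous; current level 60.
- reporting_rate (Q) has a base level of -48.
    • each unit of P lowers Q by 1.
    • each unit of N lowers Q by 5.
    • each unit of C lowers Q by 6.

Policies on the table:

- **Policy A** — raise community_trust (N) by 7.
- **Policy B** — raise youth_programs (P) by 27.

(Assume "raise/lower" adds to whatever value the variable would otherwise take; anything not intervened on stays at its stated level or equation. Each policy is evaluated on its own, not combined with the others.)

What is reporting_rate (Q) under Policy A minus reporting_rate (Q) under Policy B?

-8

Policy A (N + 7):
  P = 76
  N = 19 + 7 = 26
  C = 60
  Q = -48 − 76 − 5·26 − 6·60 = -614
Policy B (P + 27):
  P = 76 + 27 = 103
  N = 19
  C = 60
  Q = -48 − 103 − 5·19 − 6·60 = -606
Q: -614 − (-606) = -8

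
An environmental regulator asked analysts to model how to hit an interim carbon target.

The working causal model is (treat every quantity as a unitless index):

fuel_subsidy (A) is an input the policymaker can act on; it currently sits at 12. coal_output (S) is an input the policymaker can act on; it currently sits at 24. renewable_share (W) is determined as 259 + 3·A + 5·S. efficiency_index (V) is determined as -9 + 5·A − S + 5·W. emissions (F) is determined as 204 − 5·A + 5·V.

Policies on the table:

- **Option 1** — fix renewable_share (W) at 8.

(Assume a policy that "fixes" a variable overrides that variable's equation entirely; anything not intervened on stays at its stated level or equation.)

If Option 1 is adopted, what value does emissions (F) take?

479

Option 1 (W := 8):
  A = 12
  S = 24
  W = 8
  V = -9 + 5·12 − 24 + 5·8 = 67
  F = 204 − 5·12 + 5·67 = 479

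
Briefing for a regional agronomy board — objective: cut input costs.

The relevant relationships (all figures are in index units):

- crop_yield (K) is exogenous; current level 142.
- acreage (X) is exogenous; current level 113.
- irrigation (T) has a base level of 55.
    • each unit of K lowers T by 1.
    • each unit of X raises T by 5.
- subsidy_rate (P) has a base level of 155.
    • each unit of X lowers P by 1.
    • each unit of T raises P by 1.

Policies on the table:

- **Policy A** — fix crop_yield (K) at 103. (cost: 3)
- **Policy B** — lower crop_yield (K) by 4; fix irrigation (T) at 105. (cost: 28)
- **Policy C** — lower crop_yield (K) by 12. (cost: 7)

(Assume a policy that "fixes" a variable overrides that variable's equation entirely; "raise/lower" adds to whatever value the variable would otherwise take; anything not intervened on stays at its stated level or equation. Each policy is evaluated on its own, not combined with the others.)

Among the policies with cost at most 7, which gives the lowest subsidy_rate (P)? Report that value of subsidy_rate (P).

532

Policy A (K := 103):
  K = 103
  X = 113
  T = 55 − 103 + 5·113 = 517
  P = 155 − 113 + 517 = 559
Policy C (K − 12):
  K = 142 − 12 = 130
  X = 113
  T = 55 − 130 + 5·113 = 490
  P = 155 − 113 + 490 = 532
Comparing — Policy A: P=559, Policy C: P=532. Lowest is 532 (Policy C).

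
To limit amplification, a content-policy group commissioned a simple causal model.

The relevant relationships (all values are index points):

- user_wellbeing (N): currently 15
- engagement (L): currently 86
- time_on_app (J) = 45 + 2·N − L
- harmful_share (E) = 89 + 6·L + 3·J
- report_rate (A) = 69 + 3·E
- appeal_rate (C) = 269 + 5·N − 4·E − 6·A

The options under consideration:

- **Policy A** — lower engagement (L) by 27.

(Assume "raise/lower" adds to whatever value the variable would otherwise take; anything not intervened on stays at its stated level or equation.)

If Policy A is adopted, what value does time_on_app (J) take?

Policy A (L − 27):
  N = 15
  L = 86 − 27 = 59
  J = 45 + 2·15 − 59 = 16

16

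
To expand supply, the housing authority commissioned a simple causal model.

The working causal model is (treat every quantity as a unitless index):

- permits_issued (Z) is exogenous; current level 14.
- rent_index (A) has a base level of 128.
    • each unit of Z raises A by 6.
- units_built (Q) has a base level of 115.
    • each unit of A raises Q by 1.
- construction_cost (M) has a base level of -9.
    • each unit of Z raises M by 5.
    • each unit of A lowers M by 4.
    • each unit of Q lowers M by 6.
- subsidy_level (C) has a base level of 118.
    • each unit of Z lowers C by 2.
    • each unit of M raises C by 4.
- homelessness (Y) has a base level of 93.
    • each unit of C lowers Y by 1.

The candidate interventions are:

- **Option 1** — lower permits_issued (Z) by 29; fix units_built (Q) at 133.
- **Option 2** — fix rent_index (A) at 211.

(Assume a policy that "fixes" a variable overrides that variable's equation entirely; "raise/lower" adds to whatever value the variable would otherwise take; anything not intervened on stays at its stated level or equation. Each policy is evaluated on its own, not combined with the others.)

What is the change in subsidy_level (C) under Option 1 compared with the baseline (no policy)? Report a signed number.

Baseline:
  Z = 14
  A = 128 + 6·14 = 212
  Q = 115 + 212 = 327
  M = -9 + 5·14 − 4·212 − 6·327 = -2749
  C = 118 − 2·14 + 4·(-2749) = -10906
Option 1 (Z − 29, Q := 133):
  Z = 14 − 29 = -15
  A = 128 + 6·(-15) = 38
  Q = 133
  M = -9 + 5·(-15) − 4·38 − 6·133 = -1034
  C = 118 − 2·(-15) + 4·(-1034) = -3988
Change in C: -3988 − (-10906) = 6918

6918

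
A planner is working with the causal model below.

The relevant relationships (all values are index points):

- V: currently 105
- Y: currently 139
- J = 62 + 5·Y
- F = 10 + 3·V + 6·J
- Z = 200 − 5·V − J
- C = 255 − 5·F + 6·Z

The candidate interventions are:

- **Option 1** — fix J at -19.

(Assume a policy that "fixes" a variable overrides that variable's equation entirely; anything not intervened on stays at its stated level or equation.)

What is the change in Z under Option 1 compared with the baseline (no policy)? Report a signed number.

776

Baseline:
  V = 105
  Y = 139
  J = 62 + 5·139 = 757
  Z = 200 − 5·105 − 757 = -1082
Option 1 (J := -19):
  V = 105
  Y = 139
  J = -19
  Z = 200 − 5·105 − (-19) = -306
Change in Z: -306 − (-1082) = 776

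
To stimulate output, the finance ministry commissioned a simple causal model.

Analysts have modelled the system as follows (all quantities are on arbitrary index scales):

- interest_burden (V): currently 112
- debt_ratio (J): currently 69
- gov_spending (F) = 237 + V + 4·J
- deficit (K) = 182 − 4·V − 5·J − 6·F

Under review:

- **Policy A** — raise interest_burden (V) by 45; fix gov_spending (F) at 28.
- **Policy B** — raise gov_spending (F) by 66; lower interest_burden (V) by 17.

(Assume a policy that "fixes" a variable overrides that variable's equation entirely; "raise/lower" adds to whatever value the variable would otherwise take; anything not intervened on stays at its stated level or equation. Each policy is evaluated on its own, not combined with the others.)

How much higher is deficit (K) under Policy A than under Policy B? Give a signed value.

3628

Policy A (V + 45, F := 28):
  V = 112 + 45 = 157
  J = 69
  F = 28
  K = 182 − 4·157 − 5·69 − 6·28 = -959
Policy B (F + 66, V − 17):
  V = 112 − 17 = 95
  J = 69
  F = 237 + 95 + 4·69 (+66 from intervention) = 674
  K = 182 − 4·95 − 5·69 − 6·674 = -4587
K: -959 − (-4587) = 3628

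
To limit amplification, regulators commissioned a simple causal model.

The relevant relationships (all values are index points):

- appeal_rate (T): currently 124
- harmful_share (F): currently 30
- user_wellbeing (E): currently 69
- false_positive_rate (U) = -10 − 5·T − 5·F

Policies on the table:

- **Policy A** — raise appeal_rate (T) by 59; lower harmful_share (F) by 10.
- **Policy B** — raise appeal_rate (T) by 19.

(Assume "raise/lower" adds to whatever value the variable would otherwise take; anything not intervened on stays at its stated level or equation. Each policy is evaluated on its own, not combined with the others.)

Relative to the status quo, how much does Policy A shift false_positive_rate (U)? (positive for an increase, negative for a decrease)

-245

Baseline:
  T = 124
  F = 30
  U = -10 − 5·124 − 5·30 = -780
Policy A (T + 59, F − 10):
  T = 124 + 59 = 183
  F = 30 − 10 = 20
  U = -10 − 5·183 − 5·20 = -1025
Change in U: -1025 − (-780) = -245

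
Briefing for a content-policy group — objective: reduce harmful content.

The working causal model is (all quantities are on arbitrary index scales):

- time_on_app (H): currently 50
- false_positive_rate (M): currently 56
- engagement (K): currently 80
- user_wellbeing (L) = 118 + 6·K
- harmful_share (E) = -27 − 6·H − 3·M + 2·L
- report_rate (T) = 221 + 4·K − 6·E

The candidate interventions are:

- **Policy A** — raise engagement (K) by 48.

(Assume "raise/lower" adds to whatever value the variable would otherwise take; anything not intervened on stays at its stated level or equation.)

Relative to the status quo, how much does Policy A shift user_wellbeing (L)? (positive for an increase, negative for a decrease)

288

Baseline:
  K = 80
  L = 118 + 6·80 = 598
Policy A (K + 48):
  K = 80 + 48 = 128
  L = 118 + 6·128 = 886
Change in L: 886 − 598 = 288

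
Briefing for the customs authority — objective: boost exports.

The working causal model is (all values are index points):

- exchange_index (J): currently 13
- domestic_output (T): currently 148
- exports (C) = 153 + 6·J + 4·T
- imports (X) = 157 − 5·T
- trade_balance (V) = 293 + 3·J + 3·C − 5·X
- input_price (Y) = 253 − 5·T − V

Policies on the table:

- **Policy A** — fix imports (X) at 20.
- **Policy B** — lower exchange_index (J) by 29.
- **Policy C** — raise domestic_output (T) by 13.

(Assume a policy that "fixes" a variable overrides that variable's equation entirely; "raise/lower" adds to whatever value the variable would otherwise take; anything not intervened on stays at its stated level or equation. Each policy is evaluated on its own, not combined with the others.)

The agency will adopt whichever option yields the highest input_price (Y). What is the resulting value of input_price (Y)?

-3188

Policy A (X := 20):
  J = 13
  T = 148
  C = 153 + 6·13 + 4·148 = 823
  X = 20
  V = 293 + 3·13 + 3·823 − 5·20 = 2701
  Y = 253 − 5·148 − 2701 = -3188
Policy B (J − 29):
  J = 13 − 29 = -16
  T = 148
  C = 153 + 6·(-16) + 4·148 = 649
  X = 157 − 5·148 = -583
  V = 293 + 3·(-16) + 3·649 − 5·(-583) = 5107
  Y = 253 − 5·148 − 5107 = -5594
Policy C (T + 13):
  J = 13
  T = 148 + 13 = 161
  C = 153 + 6·13 + 4·161 = 875
  X = 157 − 5·161 = -648
  V = 293 + 3·13 + 3·875 − 5·(-648) = 6197
  Y = 253 − 5·161 − 6197 = -6749
Comparing — Policy A: Y=-3188, Policy B: Y=-5594, Policy C: Y=-6749. Highest is -3188 (Policy A).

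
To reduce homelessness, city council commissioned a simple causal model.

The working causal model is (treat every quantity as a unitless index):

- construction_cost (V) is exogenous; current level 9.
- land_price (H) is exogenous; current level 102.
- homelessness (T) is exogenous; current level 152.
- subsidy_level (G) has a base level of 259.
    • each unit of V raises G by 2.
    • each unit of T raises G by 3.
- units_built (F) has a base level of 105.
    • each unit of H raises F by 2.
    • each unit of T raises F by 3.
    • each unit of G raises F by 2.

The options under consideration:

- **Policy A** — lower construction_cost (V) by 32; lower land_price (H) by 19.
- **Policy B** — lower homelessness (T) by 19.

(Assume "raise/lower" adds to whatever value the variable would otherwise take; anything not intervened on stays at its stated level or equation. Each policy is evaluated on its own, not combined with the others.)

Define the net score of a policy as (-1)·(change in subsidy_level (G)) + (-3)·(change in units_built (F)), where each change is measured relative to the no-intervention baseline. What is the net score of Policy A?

Baseline:
  V = 9
  H = 102
  T = 152
  G = 259 + 2·9 + 3·152 = 733
  F = 105 + 2·102 + 3·152 + 2·733 = 2231
Policy A (V − 32, H − 19):
  V = 9 − 32 = -23
  H = 102 − 19 = 83
  T = 152
  G = 259 + 2·(-23) + 3·152 = 669
  F = 105 + 2·83 + 3·152 + 2·669 = 2065
ΔG = 669 − 733 = -64; ΔF = 2065 − 2231 = -166
Score = (-1)·(-64) + (-3)·(-166) = 562

562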